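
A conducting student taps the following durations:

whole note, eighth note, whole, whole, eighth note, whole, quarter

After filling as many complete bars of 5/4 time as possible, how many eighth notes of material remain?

6

One bar of 5/4 = 10 eighth notes.
Working in eighth notes: whole note = 8; eighth note = 1; whole = 8; whole = 8; eighth note = 1; whole = 8; quarter = 2.
Altogether 8 + 1 + 8 + 8 + 1 + 8 + 2 = 36.
36 ÷ 10 = 3 complete bars with 6 eighth notes remaining.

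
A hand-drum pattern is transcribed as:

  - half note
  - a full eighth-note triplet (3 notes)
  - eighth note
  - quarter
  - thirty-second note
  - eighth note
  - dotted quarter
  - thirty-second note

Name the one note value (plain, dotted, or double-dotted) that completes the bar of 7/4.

The bar of 7/4 = 56 thirty-second notes.
Working in thirty-second notes: half note = 16; a full eighth-note triplet (3 notes) (three triplet eighths span one quarter) = 8; eighth note = 4; quarter = 8; thirty-second note = 1; eighth note = 4; dotted quarter = 12; thirty-second note = 1.
Sum: 16 + 8 + 4 + 8 + 1 + 4 + 12 + 1 = 54.
Remaining: 56 − 54 = 2 thirty-second notes, which is a sixteenth note.

sixteenth note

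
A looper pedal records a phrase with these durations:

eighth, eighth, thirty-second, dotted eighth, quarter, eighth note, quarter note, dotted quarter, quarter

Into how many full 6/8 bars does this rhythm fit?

One bar of 6/8 = 24 thirty-second notes.
In thirty-second notes: eighth = 4; eighth = 4; thirty-second = 1; dotted eighth = 6; quarter = 8; eighth note = 4; quarter note = 8; dotted quarter = 12; quarter = 8.
Total: 4 + 4 + 1 + 6 + 8 + 4 + 8 + 12 + 8 = 55.
55 ÷ 24 = 2 complete bars with 7 left over.

2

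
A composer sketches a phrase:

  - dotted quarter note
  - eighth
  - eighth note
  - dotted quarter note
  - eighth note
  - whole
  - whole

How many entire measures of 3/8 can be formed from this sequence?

8

One bar of 3/8 = 3 eighth notes.
Convert each value to eighth notes: dotted quarter note = 3; eighth = 1; eighth note = 1; dotted quarter note = 3; eighth note = 1; whole = 8; whole = 8.
Adding: 3 + 1 + 1 + 3 + 1 + 8 + 8 = 25.
25 ÷ 3 = 8 complete bars with 1 left over.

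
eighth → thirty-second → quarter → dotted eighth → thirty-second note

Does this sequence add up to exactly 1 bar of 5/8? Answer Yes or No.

One bar of 5/8 = 20 thirty-second notes.
Convert each value to thirty-second notes: eighth = 4; thirty-second = 1; quarter = 8; dotted eighth = 6; thirty-second note = 1.
Altogether 4 + 1 + 8 + 6 + 1 = 20.
20 equals 20, so the answer is Yes.

Yes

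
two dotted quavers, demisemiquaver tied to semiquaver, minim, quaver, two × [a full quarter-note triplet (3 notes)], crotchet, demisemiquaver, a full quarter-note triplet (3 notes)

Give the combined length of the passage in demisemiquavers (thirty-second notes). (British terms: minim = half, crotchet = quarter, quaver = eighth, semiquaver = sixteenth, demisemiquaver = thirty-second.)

In thirty-second notes: dotted quaver = 6; dotted quaver = 6; demisemiquaver tied to semiquaver (demisemiquaver + semiquaver) = 3; minim = 16; quaver = 4; a full quarter-note triplet (3 notes) (three triplet quarters span one half) = 16; a full quarter-note triplet (3 notes) (three triplet quarters span one half) = 16; crotchet = 8; demisemiquaver = 1; a full quarter-note triplet (3 notes) (three triplet quarters span one half) = 16.
Sum: 6 + 6 + 3 + 16 + 4 + 16 + 16 + 8 + 1 + 16 = 92 thirty-second notes.

92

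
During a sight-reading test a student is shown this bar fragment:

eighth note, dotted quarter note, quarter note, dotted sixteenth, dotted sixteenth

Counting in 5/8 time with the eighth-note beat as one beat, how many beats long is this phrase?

One eighth-note beat = 4 thirty-second notes.
Convert each value to thirty-second notes: eighth note = 4; dotted quarter note = 12; quarter note = 8; dotted sixteenth = 3; dotted sixteenth = 3.
Altogether 4 + 12 + 8 + 3 + 3 = 30.
30 ÷ 4 = 7.5 beats.

7.5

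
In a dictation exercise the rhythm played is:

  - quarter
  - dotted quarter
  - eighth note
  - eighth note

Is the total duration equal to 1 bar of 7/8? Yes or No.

One bar of 7/8 = 7 eighth notes.
In eighth notes: quarter = 2; dotted quarter = 3; eighth note = 1; eighth note = 1.
Sum: 2 + 3 + 1 + 1 = 7.
7 equals 7, so the answer is Yes.

Yes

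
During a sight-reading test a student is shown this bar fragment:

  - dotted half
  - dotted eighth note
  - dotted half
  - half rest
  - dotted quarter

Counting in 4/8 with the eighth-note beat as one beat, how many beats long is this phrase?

20.5

One eighth-note beat = 2 sixteenth notes.
Express everything in sixteenth notes: dotted half = 12; dotted eighth note = 3; dotted half = 12; half rest = 8; dotted quarter = 6.
Total: 12 + 3 + 12 + 8 + 6 = 41.
41 ÷ 2 = 20.5 beats.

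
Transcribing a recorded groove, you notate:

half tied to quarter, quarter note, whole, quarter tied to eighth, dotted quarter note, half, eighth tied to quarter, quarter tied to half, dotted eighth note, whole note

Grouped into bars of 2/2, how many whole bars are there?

5

One bar of 2/2 = 16 sixteenth notes.
In sixteenth notes: half tied to quarter (half + quarter) = 12; quarter note = 4; whole = 16; quarter tied to eighth (quarter + eighth) = 6; dotted quarter note = 6; half = 8; eighth tied to quarter (eighth + quarter) = 6; quarter tied to half (quarter + half) = 12; dotted eighth note = 3; whole note = 16.
Sum: 12 + 4 + 16 + 6 + 6 + 8 + 6 + 12 + 3 + 16 = 89.
89 ÷ 16 = 5 complete bars with 9 left over.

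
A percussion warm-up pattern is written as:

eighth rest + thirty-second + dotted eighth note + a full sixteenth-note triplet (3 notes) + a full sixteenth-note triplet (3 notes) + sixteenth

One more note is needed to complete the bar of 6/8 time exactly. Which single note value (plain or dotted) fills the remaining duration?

dotted sixteenth note

The bar of 6/8 = 24 thirty-second notes.
Working in thirty-second notes: eighth rest = 4; thirty-second = 1; dotted eighth note = 6; a full sixteenth-note triplet (3 notes) (three triplet sixteenths span one eighth) = 4; a full sixteenth-note triplet (3 notes) (three triplet sixteenths span one eighth) = 4; sixteenth = 2.
Adding: 4 + 1 + 6 + 4 + 4 + 2 = 21.
Remaining: 24 − 21 = 3 thirty-second notes, which is a dotted sixteenth note.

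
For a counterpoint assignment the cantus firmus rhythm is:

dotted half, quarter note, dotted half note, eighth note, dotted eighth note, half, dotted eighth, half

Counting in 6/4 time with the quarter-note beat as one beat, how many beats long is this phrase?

13

One quarter-note beat = 4 sixteenth notes.
Convert each value to sixteenth notes: dotted half = 12; quarter note = 4; dotted half note = 12; eighth note = 2; dotted eighth note = 3; half = 8; dotted eighth = 3; half = 8.
Sum: 12 + 4 + 12 + 2 + 3 + 8 + 3 + 8 = 52.
52 ÷ 4 = 13 beats.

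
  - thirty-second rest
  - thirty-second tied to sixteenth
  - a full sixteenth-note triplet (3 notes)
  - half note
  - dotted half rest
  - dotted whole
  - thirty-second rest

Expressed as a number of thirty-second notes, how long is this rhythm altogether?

Convert each value to thirty-second notes: thirty-second rest = 1; thirty-second tied to sixteenth (thirty-second + sixteenth) = 3; a full sixteenth-note triplet (3 notes) (three triplet sixteenths span one eighth) = 4; half note = 16; dotted half rest = 24; dotted whole = 48; thirty-second rest = 1.
Altogether 1 + 3 + 4 + 16 + 24 + 48 + 1 = 97 thirty-second notes.

97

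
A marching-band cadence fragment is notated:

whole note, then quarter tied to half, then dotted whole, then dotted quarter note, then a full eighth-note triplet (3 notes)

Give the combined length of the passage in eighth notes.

Express everything in eighth notes: whole note = 8; quarter tied to half (quarter + half) = 6; dotted whole = 12; dotted quarter note = 3; a full eighth-note triplet (3 notes) (three triplet eighths span one quarter) = 2.
Adding: 8 + 6 + 12 + 3 + 2 = 31 eighth notes.

31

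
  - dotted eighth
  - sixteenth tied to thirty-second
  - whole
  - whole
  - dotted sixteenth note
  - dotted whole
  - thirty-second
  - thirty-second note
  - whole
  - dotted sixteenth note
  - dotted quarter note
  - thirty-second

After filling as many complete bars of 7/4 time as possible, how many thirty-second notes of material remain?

6

One bar of 7/4 = 56 thirty-second notes.
Working in thirty-second notes: dotted eighth = 6; sixteenth tied to thirty-second (sixteenth + thirty-second) = 3; whole = 32; whole = 32; dotted sixteenth note = 3; dotted whole = 48; thirty-second = 1; thirty-second note = 1; whole = 32; dotted sixteenth note = 3; dotted quarter note = 12; thirty-second = 1.
Altogether 6 + 3 + 32 + 32 + 3 + 48 + 1 + 1 + 32 + 3 + 12 + 1 = 174.
174 ÷ 56 = 3 complete bars with 6 thirty-second notes remaining.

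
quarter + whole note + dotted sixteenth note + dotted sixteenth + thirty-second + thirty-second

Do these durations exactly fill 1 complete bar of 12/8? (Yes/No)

One bar of 12/8 = 48 thirty-second notes.
Working in thirty-second notes: quarter = 8; whole note = 32; dotted sixteenth note = 3; dotted sixteenth = 3; thirty-second = 1; thirty-second = 1.
Adding: 8 + 32 + 3 + 3 + 1 + 1 = 48.
48 equals 48, so the answer is Yes.

Yes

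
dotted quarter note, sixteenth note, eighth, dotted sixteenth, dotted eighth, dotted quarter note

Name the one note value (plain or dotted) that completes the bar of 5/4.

thirty-second note

The bar of 5/4 = 40 thirty-second notes.
Working in thirty-second notes: dotted quarter note = 12; sixteenth note = 2; eighth = 4; dotted sixteenth = 3; dotted eighth = 6; dotted quarter note = 12.
Adding: 12 + 2 + 4 + 3 + 6 + 12 = 39.
Remaining: 40 − 39 = 1 thirty-second note, which is a thirty-second note.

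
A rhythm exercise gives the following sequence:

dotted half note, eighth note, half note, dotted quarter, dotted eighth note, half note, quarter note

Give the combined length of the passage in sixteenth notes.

43

Each duration in sixteenth notes: dotted half note = 12; eighth note = 2; half note = 8; dotted quarter = 6; dotted eighth note = 3; half note = 8; quarter note = 4.
Adding: 12 + 2 + 8 + 6 + 3 + 8 + 4 = 43 sixteenth notes.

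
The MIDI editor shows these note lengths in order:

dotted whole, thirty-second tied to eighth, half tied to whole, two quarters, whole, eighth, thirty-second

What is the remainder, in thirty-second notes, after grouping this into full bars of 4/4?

One bar of 4/4 = 32 thirty-second notes.
Working in thirty-second notes: dotted whole = 48; thirty-second tied to eighth (thirty-second + eighth) = 5; half tied to whole (half + whole) = 48; quarter = 8; quarter = 8; whole = 32; eighth = 4; thirty-second = 1.
Adding: 48 + 5 + 48 + 8 + 8 + 32 + 4 + 1 = 154.
154 ÷ 32 = 4 complete bars with 26 thirty-second notes remaining.

26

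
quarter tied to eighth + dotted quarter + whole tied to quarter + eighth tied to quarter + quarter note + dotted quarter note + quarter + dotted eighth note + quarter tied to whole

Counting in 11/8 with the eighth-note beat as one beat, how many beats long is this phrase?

37.5

One eighth-note beat = 2 sixteenth notes.
Each duration in sixteenth notes: quarter tied to eighth (quarter + eighth) = 6; dotted quarter = 6; whole tied to quarter (whole + quarter) = 20; eighth tied to quarter (eighth + quarter) = 6; quarter note = 4; dotted quarter note = 6; quarter = 4; dotted eighth note = 3; quarter tied to whole (quarter + whole) = 20.
Sum: 6 + 6 + 20 + 6 + 4 + 6 + 4 + 3 + 20 = 75.
75 ÷ 2 = 37.5 beats.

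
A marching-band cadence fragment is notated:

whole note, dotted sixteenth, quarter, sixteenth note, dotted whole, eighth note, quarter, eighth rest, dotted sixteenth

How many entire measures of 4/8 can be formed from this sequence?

7

One bar of 4/8 = 16 thirty-second notes.
Working in thirty-second notes: whole note = 32; dotted sixteenth = 3; quarter = 8; sixteenth note = 2; dotted whole = 48; eighth note = 4; quarter = 8; eighth rest = 4; dotted sixteenth = 3.
Adding: 32 + 3 + 8 + 2 + 48 + 4 + 8 + 4 + 3 = 112.
112 ÷ 16 = 7 complete bars with 0 left over.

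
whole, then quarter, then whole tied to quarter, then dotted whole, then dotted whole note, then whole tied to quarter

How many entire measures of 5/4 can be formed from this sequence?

One bar of 5/4 = 5 quarter notes.
Convert each value to quarter notes: whole = 4; quarter = 1; whole tied to quarter (whole + quarter) = 5; dotted whole = 6; dotted whole note = 6; whole tied to quarter (whole + quarter) = 5.
Altogether 4 + 1 + 5 + 6 + 6 + 5 = 27.
27 ÷ 5 = 5 complete bars with 2 left over.

5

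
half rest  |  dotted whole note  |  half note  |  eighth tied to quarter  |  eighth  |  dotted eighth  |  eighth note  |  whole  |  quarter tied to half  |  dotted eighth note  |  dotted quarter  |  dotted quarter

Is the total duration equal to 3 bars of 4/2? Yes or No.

Yes

One bar of 4/2 = 32 sixteenth notes, so 3 bars = 96.
Working in sixteenth notes: half rest = 8; dotted whole note = 24; half note = 8; eighth tied to quarter (eighth + quarter) = 6; eighth = 2; dotted eighth = 3; eighth note = 2; whole = 16; quarter tied to half (quarter + half) = 12; dotted eighth note = 3; dotted quarter = 6; dotted quarter = 6.
Total: 8 + 24 + 8 + 6 + 2 + 3 + 2 + 16 + 12 + 3 + 6 + 6 = 96.
96 equals 96, so the answer is Yes.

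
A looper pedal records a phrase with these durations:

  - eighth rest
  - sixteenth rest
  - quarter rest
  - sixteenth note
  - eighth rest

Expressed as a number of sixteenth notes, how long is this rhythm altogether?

10

Convert each value to sixteenth notes: eighth rest = 2; sixteenth rest = 1; quarter rest = 4; sixteenth note = 1; eighth rest = 2.
Altogether 2 + 1 + 4 + 1 + 2 = 10 sixteenth notes.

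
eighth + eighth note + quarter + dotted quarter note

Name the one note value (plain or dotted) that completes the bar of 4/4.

The bar of 4/4 = 8 eighth notes.
Convert each value to eighth notes: eighth = 1; eighth note = 1; quarter = 2; dotted quarter note = 3.
Sum: 1 + 1 + 2 + 3 = 7.
Remaining: 8 − 7 = 1 eighth note, which is a eighth note.

eighth note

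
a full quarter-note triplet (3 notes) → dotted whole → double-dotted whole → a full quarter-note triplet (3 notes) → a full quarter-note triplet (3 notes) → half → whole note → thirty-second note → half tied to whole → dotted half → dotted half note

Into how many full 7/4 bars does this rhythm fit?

5

One bar of 7/4 = 56 thirty-second notes.
Working in thirty-second notes: a full quarter-note triplet (3 notes) (three triplet quarters span one half) = 16; dotted whole = 48; double-dotted whole = 56; a full quarter-note triplet (3 notes) (three triplet quarters span one half) = 16; a full quarter-note triplet (3 notes) (three triplet quarters span one half) = 16; half = 16; whole note = 32; thirty-second note = 1; half tied to whole (half + whole) = 48; dotted half = 24; dotted half note = 24.
Sum: 16 + 48 + 56 + 16 + 16 + 16 + 32 + 1 + 48 + 24 + 24 = 297.
297 ÷ 56 = 5 complete bars with 17 left over.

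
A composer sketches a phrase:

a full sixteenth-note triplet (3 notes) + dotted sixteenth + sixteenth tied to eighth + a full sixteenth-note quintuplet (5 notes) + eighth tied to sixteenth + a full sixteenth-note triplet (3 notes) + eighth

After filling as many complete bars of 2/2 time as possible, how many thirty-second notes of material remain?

One bar of 2/2 = 32 thirty-second notes.
Express everything in thirty-second notes: a full sixteenth-note triplet (3 notes) (three triplet sixteenths span one eighth) = 4; dotted sixteenth = 3; sixteenth tied to eighth (sixteenth + eighth) = 6; a full sixteenth-note quintuplet (5 notes) (five quintuplet sixteenths span one quarter) = 8; eighth tied to sixteenth (eighth + sixteenth) = 6; a full sixteenth-note triplet (3 notes) (three triplet sixteenths span one eighth) = 4; eighth = 4.
Adding: 4 + 3 + 6 + 8 + 6 + 4 + 4 = 35.
35 ÷ 32 = 1 complete bar with 3 thirty-second notes remaining.

3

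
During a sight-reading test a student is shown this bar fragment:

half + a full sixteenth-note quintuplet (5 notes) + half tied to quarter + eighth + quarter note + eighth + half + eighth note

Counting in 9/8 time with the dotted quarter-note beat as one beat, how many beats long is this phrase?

7

One dotted quarter-note beat = 3 eighth notes.
Express everything in eighth notes: half = 4; a full sixteenth-note quintuplet (5 notes) (five quintuplet sixteenths span one quarter) = 2; half tied to quarter (half + quarter) = 6; eighth = 1; quarter note = 2; eighth = 1; half = 4; eighth note = 1.
Adding: 4 + 2 + 6 + 1 + 2 + 1 + 4 + 1 = 21.
21 ÷ 3 = 7 beats.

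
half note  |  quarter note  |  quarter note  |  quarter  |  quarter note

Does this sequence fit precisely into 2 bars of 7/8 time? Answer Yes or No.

No

One bar of 7/8 = 7 eighth notes, so 2 bars = 14.
In eighth notes: half note = 4; quarter note = 2; quarter note = 2; quarter = 2; quarter note = 2.
Total: 4 + 2 + 2 + 2 + 2 = 12.
12 falls short of 14, so the answer is No.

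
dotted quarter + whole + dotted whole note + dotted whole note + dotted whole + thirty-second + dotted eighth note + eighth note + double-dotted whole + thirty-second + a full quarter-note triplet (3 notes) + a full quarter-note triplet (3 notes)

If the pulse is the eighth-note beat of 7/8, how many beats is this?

72

One eighth-note beat = 4 thirty-second notes.
Convert each value to thirty-second notes: dotted quarter = 12; whole = 32; dotted whole note = 48; dotted whole note = 48; dotted whole = 48; thirty-second = 1; dotted eighth note = 6; eighth note = 4; double-dotted whole = 56; thirty-second = 1; a full quarter-note triplet (3 notes) (three triplet quarters span one half) = 16; a full quarter-note triplet (3 notes) (three triplet quarters span one half) = 16.
Sum: 12 + 32 + 48 + 48 + 48 + 1 + 6 + 4 + 56 + 1 + 16 + 16 = 288.
288 ÷ 4 = 72 beats.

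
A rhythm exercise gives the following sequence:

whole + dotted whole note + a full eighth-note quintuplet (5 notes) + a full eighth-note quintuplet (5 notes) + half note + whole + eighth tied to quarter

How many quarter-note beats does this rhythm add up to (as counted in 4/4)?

One quarter-note beat = 2 eighth notes.
Each duration in eighth notes: whole = 8; dotted whole note = 12; a full eighth-note quintuplet (5 notes) (five quintuplet eighths span one half) = 4; a full eighth-note quintuplet (5 notes) (five quintuplet eighths span one half) = 4; half note = 4; whole = 8; eighth tied to quarter (eighth + quarter) = 3.
Total: 8 + 12 + 4 + 4 + 4 + 8 + 3 = 43.
43 ÷ 2 = 21.5 beats.

21.5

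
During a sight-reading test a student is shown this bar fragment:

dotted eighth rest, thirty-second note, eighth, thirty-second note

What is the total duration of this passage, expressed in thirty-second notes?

12

Convert each value to thirty-second notes: dotted eighth rest = 6; thirty-second note = 1; eighth = 4; thirty-second note = 1.
Total: 6 + 1 + 4 + 1 = 12 thirty-second notes.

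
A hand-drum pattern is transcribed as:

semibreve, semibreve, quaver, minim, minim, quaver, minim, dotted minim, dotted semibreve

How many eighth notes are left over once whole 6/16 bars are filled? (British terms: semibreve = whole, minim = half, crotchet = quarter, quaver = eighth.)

0

One bar of 6/16 = 3 eighth notes.
Express everything in eighth notes: semibreve = 8; semibreve = 8; quaver = 1; minim = 4; minim = 4; quaver = 1; minim = 4; dotted minim = 6; dotted semibreve = 12.
Altogether 8 + 8 + 1 + 4 + 4 + 1 + 4 + 6 + 12 = 48.
48 ÷ 3 = 16 complete bars with 0 eighth notes remaining.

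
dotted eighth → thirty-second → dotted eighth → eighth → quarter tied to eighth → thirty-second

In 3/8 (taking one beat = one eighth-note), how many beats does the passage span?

7.5

One eighth-note beat = 4 thirty-second notes.
Working in thirty-second notes: dotted eighth = 6; thirty-second = 1; dotted eighth = 6; eighth = 4; quarter tied to eighth (quarter + eighth) = 12; thirty-second = 1.
Total: 6 + 1 + 6 + 4 + 12 + 1 = 30.
30 ÷ 4 = 7.5 beats.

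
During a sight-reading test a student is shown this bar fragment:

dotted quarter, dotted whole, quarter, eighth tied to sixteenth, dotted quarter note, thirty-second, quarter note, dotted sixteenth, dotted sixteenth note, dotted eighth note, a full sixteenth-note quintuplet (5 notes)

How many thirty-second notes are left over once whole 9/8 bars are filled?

One bar of 9/8 = 36 thirty-second notes.
Express everything in thirty-second notes: dotted quarter = 12; dotted whole = 48; quarter = 8; eighth tied to sixteenth (eighth + sixteenth) = 6; dotted quarter note = 12; thirty-second = 1; quarter note = 8; dotted sixteenth = 3; dotted sixteenth note = 3; dotted eighth note = 6; a full sixteenth-note quintuplet (5 notes) (five quintuplet sixteenths span one quarter) = 8.
Adding: 12 + 48 + 8 + 6 + 12 + 1 + 8 + 3 + 3 + 6 + 8 = 115.
115 ÷ 36 = 3 complete bars with 7 thirty-second notes remaining.

7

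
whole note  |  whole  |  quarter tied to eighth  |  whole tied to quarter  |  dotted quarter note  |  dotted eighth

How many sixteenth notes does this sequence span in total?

67

Each duration in sixteenth notes: whole note = 16; whole = 16; quarter tied to eighth (quarter + eighth) = 6; whole tied to quarter (whole + quarter) = 20; dotted quarter note = 6; dotted eighth = 3.
Sum: 16 + 16 + 6 + 20 + 6 + 3 = 67 sixteenth notes.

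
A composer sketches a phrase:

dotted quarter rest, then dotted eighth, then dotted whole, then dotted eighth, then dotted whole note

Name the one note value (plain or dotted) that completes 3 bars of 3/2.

3 bars of 3/2 = 72 sixteenth notes.
Convert each value to sixteenth notes: dotted quarter rest = 6; dotted eighth = 3; dotted whole = 24; dotted eighth = 3; dotted whole note = 24.
Sum: 6 + 3 + 24 + 3 + 24 = 60.
Remaining: 72 − 60 = 12 sixteenth notes, which is a dotted half note.

dotted half note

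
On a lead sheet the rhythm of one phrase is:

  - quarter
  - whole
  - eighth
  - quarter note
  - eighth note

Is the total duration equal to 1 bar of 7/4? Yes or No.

Yes

One bar of 7/4 = 14 eighth notes.
In eighth notes: quarter = 2; whole = 8; eighth = 1; quarter note = 2; eighth note = 1.
Sum: 2 + 8 + 1 + 2 + 1 = 14.
14 equals 14, so the answer is Yes.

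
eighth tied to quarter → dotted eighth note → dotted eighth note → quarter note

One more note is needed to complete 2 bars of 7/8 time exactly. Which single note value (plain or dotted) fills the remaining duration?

2 bars of 7/8 = 28 sixteenth notes.
In sixteenth notes: eighth tied to quarter (eighth + quarter) = 6; dotted eighth note = 3; dotted eighth note = 3; quarter note = 4.
Altogether 6 + 3 + 3 + 4 = 16.
Remaining: 28 − 16 = 12 sixteenth notes, which is a dotted half note.

dotted half note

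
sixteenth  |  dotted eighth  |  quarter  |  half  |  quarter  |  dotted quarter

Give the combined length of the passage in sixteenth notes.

Convert each value to sixteenth notes: sixteenth = 1; dotted eighth = 3; quarter = 4; half = 8; quarter = 4; dotted quarter = 6.
Total: 1 + 3 + 4 + 8 + 4 + 6 = 26 sixteenth notes.

26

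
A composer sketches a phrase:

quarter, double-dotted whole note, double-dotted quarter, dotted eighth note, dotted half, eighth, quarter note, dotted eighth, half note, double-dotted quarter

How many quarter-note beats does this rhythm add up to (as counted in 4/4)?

One quarter-note beat = 4 sixteenth notes.
Convert each value to sixteenth notes: quarter = 4; double-dotted whole note = 28; double-dotted quarter = 7; dotted eighth note = 3; dotted half = 12; eighth = 2; quarter note = 4; dotted eighth = 3; half note = 8; double-dotted quarter = 7.
Total: 4 + 28 + 7 + 3 + 12 + 2 + 4 + 3 + 8 + 7 = 78.
78 ÷ 4 = 19.5 beats.

19.5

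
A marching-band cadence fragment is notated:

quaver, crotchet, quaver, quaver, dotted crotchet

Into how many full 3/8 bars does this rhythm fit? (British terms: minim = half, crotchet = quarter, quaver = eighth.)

2

One bar of 3/8 = 3 eighth notes.
In eighth notes: quaver = 1; crotchet = 2; quaver = 1; quaver = 1; dotted crotchet = 3.
Adding: 1 + 2 + 1 + 1 + 3 = 8.
8 ÷ 3 = 2 complete bars with 2 left over.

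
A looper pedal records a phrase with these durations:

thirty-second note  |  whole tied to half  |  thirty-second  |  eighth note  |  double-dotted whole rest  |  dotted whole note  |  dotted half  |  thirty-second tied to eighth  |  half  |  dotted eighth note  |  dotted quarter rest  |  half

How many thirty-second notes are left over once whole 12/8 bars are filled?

45

One bar of 12/8 = 48 thirty-second notes.
Express everything in thirty-second notes: thirty-second note = 1; whole tied to half (whole + half) = 48; thirty-second = 1; eighth note = 4; double-dotted whole rest = 56; dotted whole note = 48; dotted half = 24; thirty-second tied to eighth (thirty-second + eighth) = 5; half = 16; dotted eighth note = 6; dotted quarter rest = 12; half = 16.
Sum: 1 + 48 + 1 + 4 + 56 + 48 + 24 + 5 + 16 + 6 + 12 + 16 = 237.
237 ÷ 48 = 4 complete bars with 45 thirty-second notes remaining.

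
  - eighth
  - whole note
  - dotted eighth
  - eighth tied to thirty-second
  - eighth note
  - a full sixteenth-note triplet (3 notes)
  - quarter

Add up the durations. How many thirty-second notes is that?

Each duration in thirty-second notes: eighth = 4; whole note = 32; dotted eighth = 6; eighth tied to thirty-second (eighth + thirty-second) = 5; eighth note = 4; a full sixteenth-note triplet (3 notes) (three triplet sixteenths span one eighth) = 4; quarter = 8.
Altogether 4 + 32 + 6 + 5 + 4 + 4 + 8 = 63 thirty-second notes.

63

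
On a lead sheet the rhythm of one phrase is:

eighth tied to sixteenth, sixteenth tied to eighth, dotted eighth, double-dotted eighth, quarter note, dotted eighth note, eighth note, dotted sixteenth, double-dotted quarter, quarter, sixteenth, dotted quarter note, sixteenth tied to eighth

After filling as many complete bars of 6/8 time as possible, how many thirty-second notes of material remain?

16

One bar of 6/8 = 24 thirty-second notes.
Each duration in thirty-second notes: eighth tied to sixteenth (eighth + sixteenth) = 6; sixteenth tied to eighth (sixteenth + eighth) = 6; dotted eighth = 6; double-dotted eighth = 7; quarter note = 8; dotted eighth note = 6; eighth note = 4; dotted sixteenth = 3; double-dotted quarter = 14; quarter = 8; sixteenth = 2; dotted quarter note = 12; sixteenth tied to eighth (sixteenth + eighth) = 6.
Sum: 6 + 6 + 6 + 7 + 8 + 6 + 4 + 3 + 14 + 8 + 2 + 12 + 6 = 88.
88 ÷ 24 = 3 complete bars with 16 thirty-second notes remaining.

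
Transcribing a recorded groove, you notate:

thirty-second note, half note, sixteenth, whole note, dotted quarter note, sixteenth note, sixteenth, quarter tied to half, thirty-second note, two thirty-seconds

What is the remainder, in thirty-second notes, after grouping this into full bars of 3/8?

One bar of 3/8 = 12 thirty-second notes.
In thirty-second notes: thirty-second note = 1; half note = 16; sixteenth = 2; whole note = 32; dotted quarter note = 12; sixteenth note = 2; sixteenth = 2; quarter tied to half (quarter + half) = 24; thirty-second note = 1; thirty-second = 1; thirty-second = 1.
Total: 1 + 16 + 2 + 32 + 12 + 2 + 2 + 24 + 1 + 1 + 1 = 94.
94 ÷ 12 = 7 complete bars with 10 thirty-second notes remaining.

10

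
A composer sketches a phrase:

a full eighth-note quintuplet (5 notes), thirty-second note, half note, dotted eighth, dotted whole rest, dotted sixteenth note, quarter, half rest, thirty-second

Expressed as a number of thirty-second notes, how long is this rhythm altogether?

115

Convert each value to thirty-second notes: a full eighth-note quintuplet (5 notes) (five quintuplet eighths span one half) = 16; thirty-second note = 1; half note = 16; dotted eighth = 6; dotted whole rest = 48; dotted sixteenth note = 3; quarter = 8; half rest = 16; thirty-second = 1.
Sum: 16 + 1 + 16 + 6 + 48 + 3 + 8 + 16 + 1 = 115 thirty-second notes.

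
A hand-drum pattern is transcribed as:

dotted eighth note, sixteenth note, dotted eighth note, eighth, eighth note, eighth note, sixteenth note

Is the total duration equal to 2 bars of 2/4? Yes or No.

One bar of 2/4 = 8 sixteenth notes, so 2 bars = 16.
Express everything in sixteenth notes: dotted eighth note = 3; sixteenth note = 1; dotted eighth note = 3; eighth = 2; eighth note = 2; eighth note = 2; sixteenth note = 1.
Altogether 3 + 1 + 3 + 2 + 2 + 2 + 1 = 14.
14 falls short of 16, so the answer is No.

No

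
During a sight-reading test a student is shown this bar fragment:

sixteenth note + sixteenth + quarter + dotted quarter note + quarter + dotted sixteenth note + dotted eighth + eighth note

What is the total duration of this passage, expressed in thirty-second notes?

45

Working in thirty-second notes: sixteenth note = 2; sixteenth = 2; quarter = 8; dotted quarter note = 12; quarter = 8; dotted sixteenth note = 3; dotted eighth = 6; eighth note = 4.
Adding: 2 + 2 + 8 + 12 + 8 + 3 + 6 + 4 = 45 thirty-second notes.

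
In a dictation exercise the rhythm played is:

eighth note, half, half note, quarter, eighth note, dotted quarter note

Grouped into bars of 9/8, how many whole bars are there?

One bar of 9/8 = 9 eighth notes.
Working in eighth notes: eighth note = 1; half = 4; half note = 4; quarter = 2; eighth note = 1; dotted quarter note = 3.
Total: 1 + 4 + 4 + 2 + 1 + 3 = 15.
15 ÷ 9 = 1 complete bar with 6 left over.

1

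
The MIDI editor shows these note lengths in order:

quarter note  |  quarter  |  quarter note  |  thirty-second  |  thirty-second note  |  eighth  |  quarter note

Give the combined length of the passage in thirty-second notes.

Convert each value to thirty-second notes: quarter note = 8; quarter = 8; quarter note = 8; thirty-second = 1; thirty-second note = 1; eighth = 4; quarter note = 8.
Altogether 8 + 8 + 8 + 1 + 1 + 4 + 8 = 38 thirty-second notes.

38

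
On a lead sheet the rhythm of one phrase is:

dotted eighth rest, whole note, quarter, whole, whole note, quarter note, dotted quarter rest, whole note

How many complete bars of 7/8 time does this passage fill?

5

One bar of 7/8 = 14 sixteenth notes.
Convert each value to sixteenth notes: dotted eighth rest = 3; whole note = 16; quarter = 4; whole = 16; whole note = 16; quarter note = 4; dotted quarter rest = 6; whole note = 16.
Total: 3 + 16 + 4 + 16 + 16 + 4 + 6 + 16 = 81.
81 ÷ 14 = 5 complete bars with 11 left over.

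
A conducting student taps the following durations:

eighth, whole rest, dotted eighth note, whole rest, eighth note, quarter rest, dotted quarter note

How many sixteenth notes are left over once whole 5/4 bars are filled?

9

One bar of 5/4 = 20 sixteenth notes.
Express everything in sixteenth notes: eighth = 2; whole rest = 16; dotted eighth note = 3; whole rest = 16; eighth note = 2; quarter rest = 4; dotted quarter note = 6.
Adding: 2 + 16 + 3 + 16 + 2 + 4 + 6 = 49.
49 ÷ 20 = 2 complete bars with 9 sixteenth notes remaining.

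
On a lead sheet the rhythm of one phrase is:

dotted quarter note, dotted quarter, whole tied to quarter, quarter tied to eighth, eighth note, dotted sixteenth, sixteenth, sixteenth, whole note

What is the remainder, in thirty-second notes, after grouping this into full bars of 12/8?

One bar of 12/8 = 48 thirty-second notes.
Convert each value to thirty-second notes: dotted quarter note = 12; dotted quarter = 12; whole tied to quarter (whole + quarter) = 40; quarter tied to eighth (quarter + eighth) = 12; eighth note = 4; dotted sixteenth = 3; sixteenth = 2; sixteenth = 2; whole note = 32.
Total: 12 + 12 + 40 + 12 + 4 + 3 + 2 + 2 + 32 = 119.
119 ÷ 48 = 2 complete bars with 23 thirty-second notes remaining.

23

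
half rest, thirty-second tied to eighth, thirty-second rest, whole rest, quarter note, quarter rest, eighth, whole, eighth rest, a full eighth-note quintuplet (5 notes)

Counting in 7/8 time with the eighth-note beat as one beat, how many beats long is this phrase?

One eighth-note beat = 4 thirty-second notes.
Express everything in thirty-second notes: half rest = 16; thirty-second tied to eighth (thirty-second + eighth) = 5; thirty-second rest = 1; whole rest = 32; quarter note = 8; quarter rest = 8; eighth = 4; whole = 32; eighth rest = 4; a full eighth-note quintuplet (5 notes) (five quintuplet eighths span one half) = 16.
Altogether 16 + 5 + 1 + 32 + 8 + 8 + 4 + 32 + 4 + 16 = 126.
126 ÷ 4 = 31.5 beats.

31.5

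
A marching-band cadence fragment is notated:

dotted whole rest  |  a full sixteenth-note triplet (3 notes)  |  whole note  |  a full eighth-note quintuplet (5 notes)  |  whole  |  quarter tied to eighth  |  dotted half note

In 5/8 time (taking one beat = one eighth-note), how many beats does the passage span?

One eighth-note beat = 2 sixteenth notes.
Convert each value to sixteenth notes: dotted whole rest = 24; a full sixteenth-note triplet (3 notes) (three triplet sixteenths span one eighth) = 2; whole note = 16; a full eighth-note quintuplet (5 notes) (five quintuplet eighths span one half) = 8; whole = 16; quarter tied to eighth (quarter + eighth) = 6; dotted half note = 12.
Adding: 24 + 2 + 16 + 8 + 16 + 6 + 12 = 84.
84 ÷ 2 = 42 beats.

42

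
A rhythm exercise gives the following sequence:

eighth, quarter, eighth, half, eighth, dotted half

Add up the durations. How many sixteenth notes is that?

30

Each duration in sixteenth notes: eighth = 2; quarter = 4; eighth = 2; half = 8; eighth = 2; dotted half = 12.
Total: 2 + 4 + 2 + 8 + 2 + 12 = 30 sixteenth notes.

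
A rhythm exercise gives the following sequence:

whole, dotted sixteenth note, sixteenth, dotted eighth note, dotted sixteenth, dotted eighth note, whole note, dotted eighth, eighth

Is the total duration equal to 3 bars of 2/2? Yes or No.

One bar of 2/2 = 32 thirty-second notes, so 3 bars = 96.
Working in thirty-second notes: whole = 32; dotted sixteenth note = 3; sixteenth = 2; dotted eighth note = 6; dotted sixteenth = 3; dotted eighth note = 6; whole note = 32; dotted eighth = 6; eighth = 4.
Total: 32 + 3 + 2 + 6 + 3 + 6 + 32 + 6 + 4 = 94.
94 falls short of 96, so the answer is No.

No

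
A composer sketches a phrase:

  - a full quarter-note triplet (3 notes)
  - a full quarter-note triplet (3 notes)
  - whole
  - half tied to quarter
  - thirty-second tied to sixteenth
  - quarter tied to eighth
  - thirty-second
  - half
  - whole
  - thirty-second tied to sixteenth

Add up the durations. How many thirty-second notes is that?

155

In thirty-second notes: a full quarter-note triplet (3 notes) (three triplet quarters span one half) = 16; a full quarter-note triplet (3 notes) (three triplet quarters span one half) = 16; whole = 32; half tied to quarter (half + quarter) = 24; thirty-second tied to sixteenth (thirty-second + sixteenth) = 3; quarter tied to eighth (quarter + eighth) = 12; thirty-second = 1; half = 16; whole = 32; thirty-second tied to sixteenth (thirty-second + sixteenth) = 3.
Total: 16 + 16 + 32 + 24 + 3 + 12 + 1 + 16 + 32 + 3 = 155 thirty-second notes.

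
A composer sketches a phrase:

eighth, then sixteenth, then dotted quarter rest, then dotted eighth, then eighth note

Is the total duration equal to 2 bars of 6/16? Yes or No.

One bar of 6/16 = 6 sixteenth notes, so 2 bars = 12.
Convert each value to sixteenth notes: eighth = 2; sixteenth = 1; dotted quarter rest = 6; dotted eighth = 3; eighth note = 2.
Altogether 2 + 1 + 6 + 3 + 2 = 14.
14 exceeds 12, so the answer is No.

No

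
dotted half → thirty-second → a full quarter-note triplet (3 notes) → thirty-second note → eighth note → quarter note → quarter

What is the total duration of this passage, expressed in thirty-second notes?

Convert each value to thirty-second notes: dotted half = 24; thirty-second = 1; a full quarter-note triplet (3 notes) (three triplet quarters span one half) = 16; thirty-second note = 1; eighth note = 4; quarter note = 8; quarter = 8.
Altogether 24 + 1 + 16 + 1 + 4 + 8 + 8 = 62 thirty-second notes.

62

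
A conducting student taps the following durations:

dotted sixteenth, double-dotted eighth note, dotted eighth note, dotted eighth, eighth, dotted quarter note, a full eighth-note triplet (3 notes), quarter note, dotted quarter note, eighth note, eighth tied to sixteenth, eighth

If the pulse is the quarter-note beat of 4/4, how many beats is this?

10

One quarter-note beat = 8 thirty-second notes.
Convert each value to thirty-second notes: dotted sixteenth = 3; double-dotted eighth note = 7; dotted eighth note = 6; dotted eighth = 6; eighth = 4; dotted quarter note = 12; a full eighth-note triplet (3 notes) (three triplet eighths span one quarter) = 8; quarter note = 8; dotted quarter note = 12; eighth note = 4; eighth tied to sixteenth (eighth + sixteenth) = 6; eighth = 4.
Sum: 3 + 7 + 6 + 6 + 4 + 12 + 8 + 8 + 12 + 4 + 6 + 4 = 80.
80 ÷ 8 = 10 beats.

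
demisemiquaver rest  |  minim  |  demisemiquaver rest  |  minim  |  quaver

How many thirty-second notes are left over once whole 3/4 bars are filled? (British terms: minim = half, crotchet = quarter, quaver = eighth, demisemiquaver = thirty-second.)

One bar of 3/4 = 24 thirty-second notes.
Express everything in thirty-second notes: demisemiquaver rest = 1; minim = 16; demisemiquaver rest = 1; minim = 16; quaver = 4.
Altogether 1 + 16 + 1 + 16 + 4 = 38.
38 ÷ 24 = 1 complete bar with 14 thirty-second notes remaining.

14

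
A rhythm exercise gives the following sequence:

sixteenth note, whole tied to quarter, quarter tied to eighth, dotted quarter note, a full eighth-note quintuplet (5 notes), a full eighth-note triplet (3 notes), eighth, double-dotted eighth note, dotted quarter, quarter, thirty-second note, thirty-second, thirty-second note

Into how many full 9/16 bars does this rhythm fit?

6

One bar of 9/16 = 18 thirty-second notes.
Working in thirty-second notes: sixteenth note = 2; whole tied to quarter (whole + quarter) = 40; quarter tied to eighth (quarter + eighth) = 12; dotted quarter note = 12; a full eighth-note quintuplet (5 notes) (five quintuplet eighths span one half) = 16; a full eighth-note triplet (3 notes) (three triplet eighths span one quarter) = 8; eighth = 4; double-dotted eighth note = 7; dotted quarter = 12; quarter = 8; thirty-second note = 1; thirty-second = 1; thirty-second note = 1.
Adding: 2 + 40 + 12 + 12 + 16 + 8 + 4 + 7 + 12 + 8 + 1 + 1 + 1 = 124.
124 ÷ 18 = 6 complete bars with 16 left over.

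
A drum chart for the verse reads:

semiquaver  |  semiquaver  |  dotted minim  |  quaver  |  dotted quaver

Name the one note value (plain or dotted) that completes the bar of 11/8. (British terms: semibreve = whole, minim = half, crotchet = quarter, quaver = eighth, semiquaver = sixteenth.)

The bar of 11/8 = 22 sixteenth notes.
In sixteenth notes: semiquaver = 1; semiquaver = 1; dotted minim = 12; quaver = 2; dotted quaver = 3.
Adding: 1 + 1 + 12 + 2 + 3 = 19.
Remaining: 22 − 19 = 3 sixteenth notes, which is a dotted eighth note.

dotted eighth note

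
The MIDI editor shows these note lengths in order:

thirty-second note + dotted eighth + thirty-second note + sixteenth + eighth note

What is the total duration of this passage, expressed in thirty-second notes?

14

Each duration in thirty-second notes: thirty-second note = 1; dotted eighth = 6; thirty-second note = 1; sixteenth = 2; eighth note = 4.
Altogether 1 + 6 + 1 + 2 + 4 = 14 thirty-second notes.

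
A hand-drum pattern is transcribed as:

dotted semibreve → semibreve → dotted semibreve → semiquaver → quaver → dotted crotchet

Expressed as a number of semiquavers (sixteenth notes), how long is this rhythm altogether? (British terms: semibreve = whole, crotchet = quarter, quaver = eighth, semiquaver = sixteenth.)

73

Express everything in sixteenth notes: dotted semibreve = 24; semibreve = 16; dotted semibreve = 24; semiquaver = 1; quaver = 2; dotted crotchet = 6.
Adding: 24 + 16 + 24 + 1 + 2 + 6 = 73 sixteenth notes.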